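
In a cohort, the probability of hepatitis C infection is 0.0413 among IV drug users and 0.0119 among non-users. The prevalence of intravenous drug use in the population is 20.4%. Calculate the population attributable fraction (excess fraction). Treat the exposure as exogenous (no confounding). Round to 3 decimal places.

Let p₁ = 0.0413, p₀ = 0.0119.
Overall risk P(Y=1) = π·p₁ + (1−π)·p₀ = 0.204×0.0413 + 0.796×0.0119 = 0.017898.
Under exogeneity, PAF = [P(Y=1) − p₀] / P(Y=1).
PAF = (0.017898 − 0.0119) / 0.017898 ≈ 0.3351

PAF ≈ 0.335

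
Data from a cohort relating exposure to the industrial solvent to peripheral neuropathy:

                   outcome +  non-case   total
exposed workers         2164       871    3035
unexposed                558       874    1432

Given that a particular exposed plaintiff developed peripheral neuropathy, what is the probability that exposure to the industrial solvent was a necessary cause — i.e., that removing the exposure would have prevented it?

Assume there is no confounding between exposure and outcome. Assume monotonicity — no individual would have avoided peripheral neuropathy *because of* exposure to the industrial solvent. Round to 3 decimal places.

PN ≈ 0.453

p₁ = P(outcome | exposed) = 2164/3035 = 0.71301
p₀ = P(outcome | unexposed) = 558/1432 = 0.38966
Under exogeneity and monotonicity, PN = (p₁ − p₀) / p₁.
PN = (0.71301 − 0.38966) / 0.71301 = 0.32335 / 0.71301 ≈ 0.4535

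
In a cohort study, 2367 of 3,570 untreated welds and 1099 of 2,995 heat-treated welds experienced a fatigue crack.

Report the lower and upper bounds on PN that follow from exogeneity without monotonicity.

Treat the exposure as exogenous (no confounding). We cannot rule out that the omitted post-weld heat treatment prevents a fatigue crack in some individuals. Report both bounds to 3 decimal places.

0.447 ≤ PN ≤ 0.955

p₁ = P(outcome | exposed) = 2367/3570 = 0.66303
p₀ = P(outcome | unexposed) = 1099/2995 = 0.36694
Under exogeneity alone the bounds on PN are max{0,(p₁−p₀)/p₁} ≤ PN ≤ min{1,(1−p₀)/p₁}.
  lower = (p₁ − p₀)/p₁ = 0.29608 / 0.66303 ≈ 0.4466
  upper = min{1, (1 − p₀)/p₁} = 0.63306 / 0.66303 ≈ 0.9548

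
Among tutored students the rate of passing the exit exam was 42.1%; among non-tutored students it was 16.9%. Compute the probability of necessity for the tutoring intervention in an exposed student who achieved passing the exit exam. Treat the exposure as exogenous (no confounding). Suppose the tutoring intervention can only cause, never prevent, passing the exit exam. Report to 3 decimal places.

p₁ = 0.421, p₀ = 0.169.
Under exogeneity and monotonicity, PN = (p₁ − p₀) / p₁.
PN = (0.421 − 0.169) / 0.421 = 0.252 / 0.421 ≈ 0.5986

PN ≈ 0.599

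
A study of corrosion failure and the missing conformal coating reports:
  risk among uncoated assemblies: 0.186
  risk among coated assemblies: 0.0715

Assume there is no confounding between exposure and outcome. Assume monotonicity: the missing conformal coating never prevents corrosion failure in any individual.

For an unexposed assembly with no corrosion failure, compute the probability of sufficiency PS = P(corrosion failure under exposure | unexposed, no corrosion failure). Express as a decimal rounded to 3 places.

PS ≈ 0.123

Let p₁ = 0.186, p₀ = 0.0715.
Under exogeneity and monotonicity, PS = (p₁ − p₀) / (1 − p₀).
PS = (0.186 − 0.0715) / (1 − 0.0715) = 0.1145 / 0.9285 ≈ 0.1233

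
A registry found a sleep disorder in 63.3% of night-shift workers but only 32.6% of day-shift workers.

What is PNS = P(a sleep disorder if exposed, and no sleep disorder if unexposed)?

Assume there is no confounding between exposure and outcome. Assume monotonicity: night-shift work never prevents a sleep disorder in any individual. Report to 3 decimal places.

p₁ = 0.633, p₀ = 0.326.
Under exogeneity and monotonicity, PNS = p₁ − p₀.
PNS = 0.633 − 0.326 = 0.307

PNS ≈ 0.307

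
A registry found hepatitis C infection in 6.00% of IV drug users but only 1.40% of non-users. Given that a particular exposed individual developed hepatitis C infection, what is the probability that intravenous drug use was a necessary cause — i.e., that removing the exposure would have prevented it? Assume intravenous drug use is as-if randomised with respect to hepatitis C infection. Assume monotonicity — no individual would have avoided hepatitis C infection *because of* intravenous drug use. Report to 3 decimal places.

p₁ = 0.06, p₀ = 0.014.
Under exogeneity and monotonicity, PN = (p₁ − p₀) / p₁.
PN = (0.06 − 0.014) / 0.06 = 0.046 / 0.06 ≈ 0.7667

PN ≈ 0.767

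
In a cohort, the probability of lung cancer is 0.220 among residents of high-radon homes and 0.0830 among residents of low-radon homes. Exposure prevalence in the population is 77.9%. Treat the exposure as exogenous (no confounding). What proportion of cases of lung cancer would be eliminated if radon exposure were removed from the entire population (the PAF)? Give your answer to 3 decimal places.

Let p₁ = 0.22, p₀ = 0.083.
Overall risk P(Y=1) = π·p₁ + (1−π)·p₀ = 0.779×0.22 + 0.221×0.083 = 0.18972.
Under exogeneity, PAF = [P(Y=1) − p₀] / P(Y=1).
PAF = (0.18972 − 0.083) / 0.18972 ≈ 0.5625

PAF ≈ 0.563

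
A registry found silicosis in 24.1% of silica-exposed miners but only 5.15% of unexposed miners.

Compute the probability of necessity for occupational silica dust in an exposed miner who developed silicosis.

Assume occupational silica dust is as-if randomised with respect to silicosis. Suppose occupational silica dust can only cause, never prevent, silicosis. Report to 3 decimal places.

PN ≈ 0.786

p₁ = 0.241, p₀ = 0.0515.
Under exogeneity and monotonicity, PN = (p₁ − p₀) / p₁.
PN = (0.241 − 0.0515) / 0.241 = 0.1895 / 0.241 ≈ 0.7863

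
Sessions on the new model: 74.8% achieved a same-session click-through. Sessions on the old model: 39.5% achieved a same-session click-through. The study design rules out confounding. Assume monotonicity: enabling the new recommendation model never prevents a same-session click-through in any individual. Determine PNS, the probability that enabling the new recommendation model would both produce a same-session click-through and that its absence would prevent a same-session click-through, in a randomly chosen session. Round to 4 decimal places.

p₁ = 0.748, p₀ = 0.395.
Under exogeneity and monotonicity, PNS = p₁ − p₀.
PNS = 0.748 − 0.395 = 0.353

PNS ≈ 0.3530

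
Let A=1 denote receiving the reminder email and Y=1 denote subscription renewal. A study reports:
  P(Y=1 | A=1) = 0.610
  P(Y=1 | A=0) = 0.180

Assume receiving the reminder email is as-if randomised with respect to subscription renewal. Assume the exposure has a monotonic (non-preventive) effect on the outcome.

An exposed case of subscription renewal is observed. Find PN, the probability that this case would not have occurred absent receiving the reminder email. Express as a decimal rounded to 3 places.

PN ≈ 0.705

Let p₁ = 0.61, p₀ = 0.18.
Under exogeneity and monotonicity, PN = (p₁ − p₀) / p₁.
PN = (0.61 − 0.18) / 0.61 = 0.43 / 0.61 ≈ 0.7049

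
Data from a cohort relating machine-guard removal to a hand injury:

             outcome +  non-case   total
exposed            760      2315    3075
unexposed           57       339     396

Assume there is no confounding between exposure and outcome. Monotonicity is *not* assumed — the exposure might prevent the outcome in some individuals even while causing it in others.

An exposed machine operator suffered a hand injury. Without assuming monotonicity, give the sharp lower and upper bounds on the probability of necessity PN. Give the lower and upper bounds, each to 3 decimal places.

p₁ = P(outcome | exposed) = 760/3075 = 0.24715
p₀ = P(outcome | unexposed) = 57/396 = 0.14394
Under exogeneity alone the bounds on PN are max{0,(p₁−p₀)/p₁} ≤ PN ≤ min{1,(1−p₀)/p₁}.
  lower = (p₁ − p₀)/p₁ = 0.10322 / 0.24715 ≈ 0.4176
  upper = min{1, (1 − p₀)/p₁} = 0.85606 / 0.24715 ≈ 3.4637 → capped at 1

0.418 ≤ PN ≤ 1.000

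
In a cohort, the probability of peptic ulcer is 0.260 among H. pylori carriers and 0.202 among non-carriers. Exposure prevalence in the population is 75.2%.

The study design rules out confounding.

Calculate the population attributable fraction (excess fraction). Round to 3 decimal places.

Let p₁ = 0.26, p₀ = 0.202.
Overall risk P(Y=1) = π·p₁ + (1−π)·p₀ = 0.752×0.26 + 0.248×0.202 = 0.24562.
Under exogeneity, PAF = [P(Y=1) − p₀] / P(Y=1).
PAF = (0.24562 − 0.202) / 0.24562 ≈ 0.1776

PAF ≈ 0.178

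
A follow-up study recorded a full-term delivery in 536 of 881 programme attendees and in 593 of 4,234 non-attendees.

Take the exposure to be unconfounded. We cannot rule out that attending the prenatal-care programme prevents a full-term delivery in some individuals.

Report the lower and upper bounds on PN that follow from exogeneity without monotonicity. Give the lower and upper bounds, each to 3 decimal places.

0.770 ≤ PN ≤ 1.000

p₁ = P(outcome | exposed) = 536/881 = 0.6084
p₀ = P(outcome | unexposed) = 593/4234 = 0.14006
Under exogeneity alone the bounds on PN are max{0,(p₁−p₀)/p₁} ≤ PN ≤ min{1,(1−p₀)/p₁}.
  lower = (p₁ − p₀)/p₁ = 0.46834 / 0.6084 ≈ 0.7698
  upper = min{1, (1 − p₀)/p₁} = 0.85994 / 0.6084 ≈ 1.4135 → capped at 1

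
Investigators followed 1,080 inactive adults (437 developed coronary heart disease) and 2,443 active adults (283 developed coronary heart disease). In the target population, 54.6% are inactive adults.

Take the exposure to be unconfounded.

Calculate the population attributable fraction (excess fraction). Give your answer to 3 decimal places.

p₁ = P(outcome | exposed) = 437/1080 = 0.40463
p₀ = P(outcome | unexposed) = 283/2443 = 0.11584
Overall risk P(Y=1) = π·p₁ + (1−π)·p₀ = 0.546×0.40463 + 0.454×0.11584 = 0.27352.
Under exogeneity, PAF = [P(Y=1) − p₀] / P(Y=1).
PAF = (0.27352 − 0.11584) / 0.27352 ≈ 0.5765

PAF ≈ 0.576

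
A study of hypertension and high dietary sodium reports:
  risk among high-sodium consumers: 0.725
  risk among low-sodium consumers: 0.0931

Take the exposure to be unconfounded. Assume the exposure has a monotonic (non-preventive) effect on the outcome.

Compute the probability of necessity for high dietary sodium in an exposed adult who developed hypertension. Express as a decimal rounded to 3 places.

Let p₁ = 0.725, p₀ = 0.0931.
Under exogeneity and monotonicity, PN = (p₁ − p₀) / p₁.
PN = (0.725 − 0.0931) / 0.725 = 0.6319 / 0.725 ≈ 0.8716

PN ≈ 0.872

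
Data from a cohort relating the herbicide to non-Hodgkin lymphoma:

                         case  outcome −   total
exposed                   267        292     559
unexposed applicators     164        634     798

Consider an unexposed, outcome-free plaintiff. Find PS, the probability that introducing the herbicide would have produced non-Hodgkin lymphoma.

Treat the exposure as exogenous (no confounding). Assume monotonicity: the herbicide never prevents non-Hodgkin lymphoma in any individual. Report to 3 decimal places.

PS ≈ 0.343

p₁ = P(outcome | exposed) = 267/559 = 0.47764
p₀ = P(outcome | unexposed) = 164/798 = 0.20551
Under exogeneity and monotonicity, PS = (p₁ − p₀)/(1 − p₀).
PS = (0.47764 − 0.20551) / 0.79449 ≈ 0.3425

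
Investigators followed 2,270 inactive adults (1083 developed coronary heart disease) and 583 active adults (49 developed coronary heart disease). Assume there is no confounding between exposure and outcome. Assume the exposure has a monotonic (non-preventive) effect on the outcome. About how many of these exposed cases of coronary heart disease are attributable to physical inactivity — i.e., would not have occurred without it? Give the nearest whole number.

p₁ = P(outcome | exposed) = 1083/2270 = 0.47709
p₀ = P(outcome | unexposed) = 49/583 = 0.084048
PN = (p₁ − p₀)/p₁ = (0.47709 − 0.084048) / 0.47709 ≈ 0.82383.
Attributable cases ≈ PN × (exposed cases) = 0.82383 × 1083 ≈ 892.21.

about 892 cases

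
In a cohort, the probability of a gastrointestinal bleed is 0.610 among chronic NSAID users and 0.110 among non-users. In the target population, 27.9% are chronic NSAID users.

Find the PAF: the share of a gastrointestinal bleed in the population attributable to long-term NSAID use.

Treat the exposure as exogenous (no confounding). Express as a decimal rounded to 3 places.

PAF ≈ 0.559

Let p₁ = 0.61, p₀ = 0.11.
Overall risk P(Y=1) = π·p₁ + (1−π)·p₀ = 0.279×0.61 + 0.721×0.11 = 0.2495.
Under exogeneity, PAF = [P(Y=1) − p₀] / P(Y=1).
PAF = (0.2495 − 0.11) / 0.2495 ≈ 0.5591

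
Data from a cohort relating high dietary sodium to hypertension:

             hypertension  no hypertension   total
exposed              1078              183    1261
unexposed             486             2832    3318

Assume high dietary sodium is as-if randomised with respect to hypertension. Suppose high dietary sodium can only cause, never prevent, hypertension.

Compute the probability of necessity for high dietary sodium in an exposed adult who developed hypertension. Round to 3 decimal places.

PN ≈ 0.829

p₁ = P(outcome | exposed) = 1078/1261 = 0.85488
p₀ = P(outcome | unexposed) = 486/3318 = 0.14647
Under exogeneity and monotonicity, PN = (p₁ − p₀)/p₁.
PN = (0.85488 − 0.14647) / 0.85488 ≈ 0.8287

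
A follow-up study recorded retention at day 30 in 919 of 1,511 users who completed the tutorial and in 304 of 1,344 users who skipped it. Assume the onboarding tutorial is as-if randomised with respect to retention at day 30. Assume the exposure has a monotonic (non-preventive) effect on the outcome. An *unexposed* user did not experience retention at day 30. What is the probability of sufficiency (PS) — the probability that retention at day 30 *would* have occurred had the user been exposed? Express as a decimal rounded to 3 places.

PS ≈ 0.494

p₁ = P(outcome | exposed) = 919/1511 = 0.60821
p₀ = P(outcome | unexposed) = 304/1344 = 0.22619
Under exogeneity and monotonicity, PS = (p₁ − p₀) / (1 − p₀).
PS = (0.60821 − 0.22619) / (1 − 0.22619) = 0.38202 / 0.77381 ≈ 0.4937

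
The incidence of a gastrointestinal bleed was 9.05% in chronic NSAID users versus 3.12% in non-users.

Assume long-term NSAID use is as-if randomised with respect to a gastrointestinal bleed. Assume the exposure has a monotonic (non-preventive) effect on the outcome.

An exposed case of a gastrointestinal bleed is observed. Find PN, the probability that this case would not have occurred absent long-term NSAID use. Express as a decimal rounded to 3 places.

PN ≈ 0.655

p₁ = 0.0905, p₀ = 0.0312.
Under exogeneity and monotonicity, PN = (p₁ − p₀) / p₁.
PN = (0.0905 − 0.0312) / 0.0905 = 0.0593 / 0.0905 ≈ 0.6552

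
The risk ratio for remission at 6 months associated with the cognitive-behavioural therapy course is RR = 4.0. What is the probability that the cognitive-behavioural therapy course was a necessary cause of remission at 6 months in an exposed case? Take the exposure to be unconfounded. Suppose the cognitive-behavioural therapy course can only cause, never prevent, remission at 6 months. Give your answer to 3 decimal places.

PN ≈ 0.750

Under exogeneity and monotonicity, PN = (RR − 1) / RR = 1 − 1/RR.
PN = (4.0 − 1) / 4.0 = 3 / 4.0 ≈ 0.7500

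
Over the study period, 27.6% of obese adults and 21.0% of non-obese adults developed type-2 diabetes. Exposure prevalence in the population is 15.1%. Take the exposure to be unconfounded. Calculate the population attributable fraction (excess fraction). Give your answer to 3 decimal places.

PAF ≈ 0.045

p₁ = 0.276, p₀ = 0.21.
Overall risk P(Y=1) = π·p₁ + (1−π)·p₀ = 0.151×0.276 + 0.849×0.21 = 0.21997.
Under exogeneity, PAF = [P(Y=1) − p₀] / P(Y=1).
PAF = (0.21997 − 0.21) / 0.21997 ≈ 0.0453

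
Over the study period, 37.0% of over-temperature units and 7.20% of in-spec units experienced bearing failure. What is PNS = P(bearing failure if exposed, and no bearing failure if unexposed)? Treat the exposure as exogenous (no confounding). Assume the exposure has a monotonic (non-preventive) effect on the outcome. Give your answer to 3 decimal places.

p₁ = 0.37, p₀ = 0.072.
Under exogeneity and monotonicity, PNS = p₁ − p₀.
PNS = 0.37 − 0.072 = 0.298

PNS ≈ 0.298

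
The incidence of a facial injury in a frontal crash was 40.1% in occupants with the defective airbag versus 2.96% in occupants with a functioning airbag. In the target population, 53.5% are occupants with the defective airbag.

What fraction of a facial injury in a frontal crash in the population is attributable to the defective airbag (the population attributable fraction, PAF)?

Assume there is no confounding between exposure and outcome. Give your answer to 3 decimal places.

p₁ = 0.401, p₀ = 0.0296.
Overall risk P(Y=1) = π·p₁ + (1−π)·p₀ = 0.535×0.401 + 0.465×0.0296 = 0.2283.
Under exogeneity, PAF = [P(Y=1) − p₀] / P(Y=1).
PAF = (0.2283 − 0.0296) / 0.2283 ≈ 0.8703

PAF ≈ 0.870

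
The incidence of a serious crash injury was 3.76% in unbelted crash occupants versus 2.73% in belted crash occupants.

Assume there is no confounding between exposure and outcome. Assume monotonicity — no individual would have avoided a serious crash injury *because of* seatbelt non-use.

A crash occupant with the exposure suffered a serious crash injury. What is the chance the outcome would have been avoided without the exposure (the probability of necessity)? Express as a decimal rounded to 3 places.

PN ≈ 0.274

p₁ = 0.0376, p₀ = 0.0273.
Under exogeneity and monotonicity, PN = (p₁ − p₀) / p₁.
PN = (0.0376 − 0.0273) / 0.0376 = 0.0103 / 0.0376 ≈ 0.2739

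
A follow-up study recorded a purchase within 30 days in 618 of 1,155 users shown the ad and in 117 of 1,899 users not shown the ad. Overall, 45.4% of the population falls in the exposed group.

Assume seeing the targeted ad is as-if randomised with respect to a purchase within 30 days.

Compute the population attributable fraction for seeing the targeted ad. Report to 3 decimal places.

PAF ≈ 0.777

p₁ = P(outcome | exposed) = 618/1155 = 0.53506
p₀ = P(outcome | unexposed) = 117/1899 = 0.061611
Overall risk P(Y=1) = π·p₁ + (1−π)·p₀ = 0.454×0.53506 + 0.546×0.061611 = 0.27656.
Under exogeneity, PAF = [P(Y=1) − p₀] / P(Y=1).
PAF = (0.27656 − 0.061611) / 0.27656 ≈ 0.7772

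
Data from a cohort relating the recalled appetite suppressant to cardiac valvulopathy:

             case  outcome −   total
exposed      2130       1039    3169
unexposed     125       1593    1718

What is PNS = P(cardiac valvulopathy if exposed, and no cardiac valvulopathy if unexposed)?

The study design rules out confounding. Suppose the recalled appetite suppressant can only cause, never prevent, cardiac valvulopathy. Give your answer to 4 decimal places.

PNS ≈ 0.5994

p₁ = P(outcome | exposed) = 2130/3169 = 0.67214
p₀ = P(outcome | unexposed) = 125/1718 = 0.072759
Under exogeneity and monotonicity, PNS = p₁ − p₀.
PNS = 0.67214 − 0.072759 = 0.59938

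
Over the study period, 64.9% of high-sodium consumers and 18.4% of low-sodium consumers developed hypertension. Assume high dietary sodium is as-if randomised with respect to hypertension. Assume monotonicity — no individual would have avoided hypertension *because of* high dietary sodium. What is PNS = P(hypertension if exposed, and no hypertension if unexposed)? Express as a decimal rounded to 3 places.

p₁ = 0.649, p₀ = 0.184.
Under exogeneity and monotonicity, PNS = p₁ − p₀.
PNS = 0.649 − 0.184 = 0.465

PNS ≈ 0.465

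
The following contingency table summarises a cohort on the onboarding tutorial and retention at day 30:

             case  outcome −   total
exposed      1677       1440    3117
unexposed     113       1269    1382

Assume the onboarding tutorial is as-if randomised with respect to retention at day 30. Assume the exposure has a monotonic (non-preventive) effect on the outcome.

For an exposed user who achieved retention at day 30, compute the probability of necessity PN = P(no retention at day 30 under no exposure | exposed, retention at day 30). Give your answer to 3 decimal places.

p₁ = P(outcome | exposed) = 1677/3117 = 0.53802
p₀ = P(outcome | unexposed) = 113/1382 = 0.081766
Under exogeneity and monotonicity, PN = (p₁ − p₀)/p₁.
PN = (0.53802 − 0.081766) / 0.53802 ≈ 0.8480

PN ≈ 0.848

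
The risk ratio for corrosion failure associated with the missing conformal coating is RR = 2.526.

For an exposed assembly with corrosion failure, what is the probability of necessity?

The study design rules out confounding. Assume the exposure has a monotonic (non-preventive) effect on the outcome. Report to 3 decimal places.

PN ≈ 0.604

Under exogeneity and monotonicity, PN = (RR − 1) / RR = 1 − 1/RR.
PN = (2.526 − 1) / 2.526 = 1.526 / 2.526 ≈ 0.6041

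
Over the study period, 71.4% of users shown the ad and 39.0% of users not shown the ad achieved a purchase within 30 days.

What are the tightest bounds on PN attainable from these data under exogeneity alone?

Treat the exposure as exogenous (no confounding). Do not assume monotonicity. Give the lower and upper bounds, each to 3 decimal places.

p₁ = 0.714, p₀ = 0.39.
Under exogeneity alone the bounds on PN are max{0,(p₁−p₀)/p₁} ≤ PN ≤ min{1,(1−p₀)/p₁}.
  lower = (p₁ − p₀)/p₁ = 0.324 / 0.714 ≈ 0.4538
  upper = min{1, (1 − p₀)/p₁} = 0.61 / 0.714 ≈ 0.8543

0.454 ≤ PN ≤ 0.854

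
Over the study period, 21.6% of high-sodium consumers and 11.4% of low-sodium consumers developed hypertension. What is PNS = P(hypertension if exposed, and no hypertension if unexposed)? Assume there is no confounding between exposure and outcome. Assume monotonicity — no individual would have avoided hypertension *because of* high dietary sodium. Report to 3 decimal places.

p₁ = 0.216, p₀ = 0.114.
Under exogeneity and monotonicity, PNS = p₁ − p₀.
PNS = 0.216 − 0.114 = 0.102

PNS ≈ 0.102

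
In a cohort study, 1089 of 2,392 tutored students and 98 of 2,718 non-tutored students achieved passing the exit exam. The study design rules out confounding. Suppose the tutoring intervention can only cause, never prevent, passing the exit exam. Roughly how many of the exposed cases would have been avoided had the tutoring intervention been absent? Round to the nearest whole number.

about 1003 cases

p₁ = P(outcome | exposed) = 1089/2392 = 0.45527
p₀ = P(outcome | unexposed) = 98/2718 = 0.036056
PN = (p₁ − p₀)/p₁ = (0.45527 − 0.036056) / 0.45527 ≈ 0.92080.
Attributable cases ≈ PN × (exposed cases) = 0.92080 × 1089 ≈ 1002.75.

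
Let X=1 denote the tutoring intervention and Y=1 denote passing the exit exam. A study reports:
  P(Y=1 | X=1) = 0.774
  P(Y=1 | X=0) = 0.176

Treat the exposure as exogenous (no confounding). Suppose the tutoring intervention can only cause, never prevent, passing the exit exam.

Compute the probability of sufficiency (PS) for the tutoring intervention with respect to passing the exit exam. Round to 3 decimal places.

PS ≈ 0.726

Let p₁ = 0.774, p₀ = 0.176.
Under exogeneity and monotonicity, PS = (p₁ − p₀) / (1 − p₀).
PS = (0.774 − 0.176) / (1 − 0.176) = 0.598 / 0.824 ≈ 0.7257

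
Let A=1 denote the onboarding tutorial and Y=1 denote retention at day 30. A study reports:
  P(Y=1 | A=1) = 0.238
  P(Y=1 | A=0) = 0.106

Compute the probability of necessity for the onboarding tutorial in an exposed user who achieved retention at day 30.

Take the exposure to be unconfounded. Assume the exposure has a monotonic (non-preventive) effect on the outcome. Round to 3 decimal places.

PN ≈ 0.555

Let p₁ = 0.238, p₀ = 0.106.
Under exogeneity and monotonicity, PN = (p₁ − p₀) / p₁.
PN = (0.238 − 0.106) / 0.238 = 0.132 / 0.238 ≈ 0.5546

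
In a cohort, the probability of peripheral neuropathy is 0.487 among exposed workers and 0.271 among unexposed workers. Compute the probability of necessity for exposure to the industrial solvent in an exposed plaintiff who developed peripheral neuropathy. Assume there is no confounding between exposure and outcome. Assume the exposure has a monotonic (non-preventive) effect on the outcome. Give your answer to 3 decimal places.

PN ≈ 0.444

Let p₁ = 0.487, p₀ = 0.271.
Under exogeneity and monotonicity, PN = (p₁ − p₀) / p₁.
PN = (0.487 − 0.271) / 0.487 = 0.216 / 0.487 ≈ 0.4435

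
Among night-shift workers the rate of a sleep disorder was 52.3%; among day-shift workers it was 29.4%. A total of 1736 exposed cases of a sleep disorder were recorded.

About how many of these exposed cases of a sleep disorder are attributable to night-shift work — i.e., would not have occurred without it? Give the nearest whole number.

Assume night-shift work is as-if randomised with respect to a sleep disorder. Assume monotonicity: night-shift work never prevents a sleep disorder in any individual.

p₁ = 0.523, p₀ = 0.294.
PN = (p₁ − p₀)/p₁ = (0.523 − 0.294) / 0.523 ≈ 0.43786.
Attributable cases ≈ PN × (exposed cases) = 0.43786 × 1736 ≈ 760.12.

about 760 cases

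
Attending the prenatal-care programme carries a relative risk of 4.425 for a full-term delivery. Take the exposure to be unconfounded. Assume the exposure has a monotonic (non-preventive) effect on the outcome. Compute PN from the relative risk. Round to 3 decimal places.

Under exogeneity and monotonicity, PN = (RR − 1) / RR = 1 − 1/RR.
PN = (4.425 − 1) / 4.425 = 3.425 / 4.425 ≈ 0.7740

PN ≈ 0.774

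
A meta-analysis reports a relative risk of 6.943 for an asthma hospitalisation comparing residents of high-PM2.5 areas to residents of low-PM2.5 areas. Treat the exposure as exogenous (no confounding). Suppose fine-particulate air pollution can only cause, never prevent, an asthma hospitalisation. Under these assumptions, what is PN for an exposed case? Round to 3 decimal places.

Under exogeneity and monotonicity, PN = (RR − 1) / RR = 1 − 1/RR.
PN = (6.943 − 1) / 6.943 = 5.943 / 6.943 ≈ 0.8560

PN ≈ 0.856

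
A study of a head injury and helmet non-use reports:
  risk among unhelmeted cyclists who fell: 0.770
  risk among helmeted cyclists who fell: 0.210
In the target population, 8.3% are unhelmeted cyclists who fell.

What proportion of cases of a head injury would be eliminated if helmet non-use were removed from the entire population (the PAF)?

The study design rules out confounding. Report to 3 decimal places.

PAF ≈ 0.181

Let p₁ = 0.77, p₀ = 0.21.
Overall risk P(Y=1) = π·p₁ + (1−π)·p₀ = 0.083×0.77 + 0.917×0.21 = 0.25648.
Under exogeneity, PAF = [P(Y=1) − p₀] / P(Y=1).
PAF = (0.25648 − 0.21) / 0.25648 ≈ 0.1812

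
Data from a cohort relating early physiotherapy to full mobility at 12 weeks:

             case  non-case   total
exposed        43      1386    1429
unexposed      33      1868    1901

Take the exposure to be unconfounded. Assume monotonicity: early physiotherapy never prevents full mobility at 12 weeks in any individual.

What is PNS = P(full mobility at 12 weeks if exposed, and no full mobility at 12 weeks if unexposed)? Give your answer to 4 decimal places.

p₁ = P(outcome | exposed) = 43/1429 = 0.030091
p₀ = P(outcome | unexposed) = 33/1901 = 0.017359
Under exogeneity and monotonicity, PNS = p₁ − p₀.
PNS = 0.030091 − 0.017359 = 0.012732

PNS ≈ 0.0127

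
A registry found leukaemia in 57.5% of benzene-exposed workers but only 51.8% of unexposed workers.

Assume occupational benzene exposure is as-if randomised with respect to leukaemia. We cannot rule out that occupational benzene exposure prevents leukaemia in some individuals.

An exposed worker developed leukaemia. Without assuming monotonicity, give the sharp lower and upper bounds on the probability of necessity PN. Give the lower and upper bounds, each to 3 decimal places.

p₁ = 0.575, p₀ = 0.518.
Under exogeneity alone the bounds on PN are max{0,(p₁−p₀)/p₁} ≤ PN ≤ min{1,(1−p₀)/p₁}.
  lower = (p₁ − p₀)/p₁ = 0.057 / 0.575 ≈ 0.0991
  upper = min{1, (1 − p₀)/p₁} = 0.482 / 0.575 ≈ 0.8383

0.099 ≤ PN ≤ 0.838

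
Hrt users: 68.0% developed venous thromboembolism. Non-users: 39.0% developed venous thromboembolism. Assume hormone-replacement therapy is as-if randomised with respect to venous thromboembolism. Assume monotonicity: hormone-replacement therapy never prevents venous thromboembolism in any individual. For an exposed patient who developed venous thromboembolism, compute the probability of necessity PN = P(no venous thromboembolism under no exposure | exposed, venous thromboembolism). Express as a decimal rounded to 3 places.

p₁ = 0.68, p₀ = 0.39.
Under exogeneity and monotonicity, PN = (p₁ − p₀) / p₁.
PN = (0.68 − 0.39) / 0.68 = 0.29 / 0.68 ≈ 0.4265

PN ≈ 0.426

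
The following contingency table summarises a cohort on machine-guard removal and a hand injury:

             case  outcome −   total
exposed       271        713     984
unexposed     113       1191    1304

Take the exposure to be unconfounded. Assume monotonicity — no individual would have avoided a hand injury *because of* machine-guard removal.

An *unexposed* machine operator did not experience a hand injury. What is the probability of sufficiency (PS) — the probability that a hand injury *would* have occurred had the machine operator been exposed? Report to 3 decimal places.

p₁ = P(outcome | exposed) = 271/984 = 0.27541
p₀ = P(outcome | unexposed) = 113/1304 = 0.086656
Under exogeneity and monotonicity, PS = (p₁ − p₀)/(1 − p₀).
PS = (0.27541 − 0.086656) / 0.91334 ≈ 0.2067

PS ≈ 0.207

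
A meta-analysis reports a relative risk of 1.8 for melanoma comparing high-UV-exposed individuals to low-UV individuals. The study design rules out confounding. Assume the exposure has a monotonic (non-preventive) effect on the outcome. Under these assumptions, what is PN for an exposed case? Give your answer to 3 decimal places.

Under exogeneity and monotonicity, PN = (RR − 1) / RR = 1 − 1/RR.
PN = (1.8 − 1) / 1.8 = 0.8 / 1.8 ≈ 0.4444

PN ≈ 0.444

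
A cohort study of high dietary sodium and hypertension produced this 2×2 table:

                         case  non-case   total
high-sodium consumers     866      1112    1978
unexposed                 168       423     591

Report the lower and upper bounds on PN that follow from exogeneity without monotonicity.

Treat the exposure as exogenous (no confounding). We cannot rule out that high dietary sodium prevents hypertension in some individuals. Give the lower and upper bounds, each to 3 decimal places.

p₁ = P(outcome | exposed) = 866/1978 = 0.43782
p₀ = P(outcome | unexposed) = 168/591 = 0.28426
Under exogeneity alone the bounds on PN are max{0,(p₁−p₀)/p₁} ≤ PN ≤ min{1,(1−p₀)/p₁}.
  lower = (p₁ − p₀)/p₁ = 0.15355 / 0.43782 ≈ 0.3507
  upper = min{1, (1 − p₀)/p₁} = 0.71574 / 0.43782 ≈ 1.6348 → capped at 1

0.351 ≤ PN ≤ 1.000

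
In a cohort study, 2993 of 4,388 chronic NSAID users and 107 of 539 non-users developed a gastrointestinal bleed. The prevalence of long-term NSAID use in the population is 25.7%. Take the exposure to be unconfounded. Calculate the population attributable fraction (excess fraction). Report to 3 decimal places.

p₁ = P(outcome | exposed) = 2993/4388 = 0.68209
p₀ = P(outcome | unexposed) = 107/539 = 0.19852
Overall risk P(Y=1) = π·p₁ + (1−π)·p₀ = 0.257×0.68209 + 0.743×0.19852 = 0.32279.
Under exogeneity, PAF = [P(Y=1) − p₀] / P(Y=1).
PAF = (0.32279 − 0.19852) / 0.32279 ≈ 0.3850

PAF ≈ 0.385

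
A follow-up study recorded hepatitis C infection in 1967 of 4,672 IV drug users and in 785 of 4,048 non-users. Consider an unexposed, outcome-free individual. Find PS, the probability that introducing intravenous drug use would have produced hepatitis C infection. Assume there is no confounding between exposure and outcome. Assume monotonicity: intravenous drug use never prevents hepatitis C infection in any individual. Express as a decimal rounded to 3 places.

PS ≈ 0.282

p₁ = P(outcome | exposed) = 1967/4672 = 0.42102
p₀ = P(outcome | unexposed) = 785/4048 = 0.19392
Under exogeneity and monotonicity, PS = (p₁ − p₀) / (1 − p₀).
PS = (0.42102 − 0.19392) / (1 − 0.19392) = 0.2271 / 0.80608 ≈ 0.2817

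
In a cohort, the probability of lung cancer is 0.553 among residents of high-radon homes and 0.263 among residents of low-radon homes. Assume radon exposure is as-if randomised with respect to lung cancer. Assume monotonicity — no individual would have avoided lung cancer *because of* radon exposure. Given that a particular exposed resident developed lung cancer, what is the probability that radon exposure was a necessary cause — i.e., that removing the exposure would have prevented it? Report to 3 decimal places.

PN ≈ 0.524

Let p₁ = 0.553, p₀ = 0.263.
Under exogeneity and monotonicity, PN = (p₁ − p₀) / p₁.
PN = (0.553 − 0.263) / 0.553 = 0.29 / 0.553 ≈ 0.5244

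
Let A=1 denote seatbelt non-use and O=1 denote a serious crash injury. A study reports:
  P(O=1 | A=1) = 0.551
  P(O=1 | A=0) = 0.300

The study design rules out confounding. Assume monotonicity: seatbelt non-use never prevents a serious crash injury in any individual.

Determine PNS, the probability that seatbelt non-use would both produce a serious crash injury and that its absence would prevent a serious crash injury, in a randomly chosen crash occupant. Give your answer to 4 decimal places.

Let p₁ = 0.551, p₀ = 0.3.
Under exogeneity and monotonicity, PNS = p₁ − p₀.
PNS = 0.551 − 0.3 = 0.251

PNS ≈ 0.2510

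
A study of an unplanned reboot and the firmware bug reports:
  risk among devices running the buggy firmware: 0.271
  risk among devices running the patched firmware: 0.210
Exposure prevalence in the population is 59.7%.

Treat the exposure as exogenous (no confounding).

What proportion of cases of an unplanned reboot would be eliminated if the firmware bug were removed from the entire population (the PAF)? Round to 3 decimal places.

PAF ≈ 0.148

Let p₁ = 0.271, p₀ = 0.21.
Overall risk P(Y=1) = π·p₁ + (1−π)·p₀ = 0.597×0.271 + 0.403×0.21 = 0.24642.
Under exogeneity, PAF = [P(Y=1) − p₀] / P(Y=1).
PAF = (0.24642 − 0.21) / 0.24642 ≈ 0.1478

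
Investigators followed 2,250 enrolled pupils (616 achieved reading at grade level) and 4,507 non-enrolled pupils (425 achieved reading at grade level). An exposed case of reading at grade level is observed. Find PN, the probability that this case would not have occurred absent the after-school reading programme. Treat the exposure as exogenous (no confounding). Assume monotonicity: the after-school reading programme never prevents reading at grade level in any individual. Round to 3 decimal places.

PN ≈ 0.656

p₁ = P(outcome | exposed) = 616/2250 = 0.27378
p₀ = P(outcome | unexposed) = 425/4507 = 0.094298
Under exogeneity and monotonicity, PN = (p₁ − p₀) / p₁.
PN = (0.27378 − 0.094298) / 0.27378 = 0.17948 / 0.27378 ≈ 0.6556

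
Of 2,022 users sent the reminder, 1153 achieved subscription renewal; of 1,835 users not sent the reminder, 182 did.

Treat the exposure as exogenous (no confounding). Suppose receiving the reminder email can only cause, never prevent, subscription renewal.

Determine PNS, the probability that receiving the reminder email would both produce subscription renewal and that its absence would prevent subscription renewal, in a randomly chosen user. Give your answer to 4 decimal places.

PNS ≈ 0.4710

p₁ = P(outcome | exposed) = 1153/2022 = 0.57023
p₀ = P(outcome | unexposed) = 182/1835 = 0.099183
Under exogeneity and monotonicity, PNS = p₁ − p₀.
PNS = 0.57023 − 0.099183 = 0.47104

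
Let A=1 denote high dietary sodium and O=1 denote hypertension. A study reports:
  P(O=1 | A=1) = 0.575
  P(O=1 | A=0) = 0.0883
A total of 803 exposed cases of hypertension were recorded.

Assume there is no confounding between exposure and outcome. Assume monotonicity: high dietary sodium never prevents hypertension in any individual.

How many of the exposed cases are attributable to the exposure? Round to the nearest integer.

Let p₁ = 0.575, p₀ = 0.0883.
PN = (p₁ − p₀)/p₁ = (0.575 − 0.0883) / 0.575 ≈ 0.84643.
Attributable cases ≈ PN × (exposed cases) = 0.84643 × 803 ≈ 679.69.

about 680 cases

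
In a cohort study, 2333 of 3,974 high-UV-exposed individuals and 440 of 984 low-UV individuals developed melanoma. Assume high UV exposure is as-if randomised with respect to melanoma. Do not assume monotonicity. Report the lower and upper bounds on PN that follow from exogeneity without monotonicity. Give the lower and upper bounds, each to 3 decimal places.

p₁ = P(outcome | exposed) = 2333/3974 = 0.58707
p₀ = P(outcome | unexposed) = 440/984 = 0.44715
Under exogeneity alone the bounds on PN are max{0,(p₁−p₀)/p₁} ≤ PN ≤ min{1,(1−p₀)/p₁}.
  lower = (p₁ − p₀)/p₁ = 0.13991 / 0.58707 ≈ 0.2383
  upper = min{1, (1 − p₀)/p₁} = 0.55285 / 0.58707 ≈ 0.9417

0.238 ≤ PN ≤ 0.942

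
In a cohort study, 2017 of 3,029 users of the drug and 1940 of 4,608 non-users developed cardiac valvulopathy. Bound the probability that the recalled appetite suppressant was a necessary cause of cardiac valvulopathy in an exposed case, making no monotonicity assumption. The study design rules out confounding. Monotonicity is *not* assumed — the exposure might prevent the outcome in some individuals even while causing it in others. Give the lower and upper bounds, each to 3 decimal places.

p₁ = P(outcome | exposed) = 2017/3029 = 0.6659
p₀ = P(outcome | unexposed) = 1940/4608 = 0.42101
Under exogeneity alone the bounds on PN are max{0,(p₁−p₀)/p₁} ≤ PN ≤ min{1,(1−p₀)/p₁}.
  lower = (p₁ − p₀)/p₁ = 0.24489 / 0.6659 ≈ 0.3678
  upper = min{1, (1 − p₀)/p₁} = 0.57899 / 0.6659 ≈ 0.8695

0.368 ≤ PN ≤ 0.869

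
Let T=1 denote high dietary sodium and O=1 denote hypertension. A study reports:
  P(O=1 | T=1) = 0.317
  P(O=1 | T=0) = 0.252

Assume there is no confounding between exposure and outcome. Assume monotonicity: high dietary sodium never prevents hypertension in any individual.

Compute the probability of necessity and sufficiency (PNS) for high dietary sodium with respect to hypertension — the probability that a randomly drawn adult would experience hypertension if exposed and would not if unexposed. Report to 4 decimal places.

PNS ≈ 0.0650

Let p₁ = 0.317, p₀ = 0.252.
Under exogeneity and monotonicity, PNS = p₁ − p₀.
PNS = 0.317 − 0.252 = 0.065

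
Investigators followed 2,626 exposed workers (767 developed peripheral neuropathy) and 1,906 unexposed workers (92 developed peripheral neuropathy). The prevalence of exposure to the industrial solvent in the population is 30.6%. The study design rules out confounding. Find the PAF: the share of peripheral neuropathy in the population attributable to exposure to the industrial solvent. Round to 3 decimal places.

PAF ≈ 0.607

p₁ = P(outcome | exposed) = 767/2626 = 0.29208
p₀ = P(outcome | unexposed) = 92/1906 = 0.048269
Overall risk P(Y=1) = π·p₁ + (1−π)·p₀ = 0.306×0.29208 + 0.694×0.048269 = 0.12287.
Under exogeneity, PAF = [P(Y=1) − p₀] / P(Y=1).
PAF = (0.12287 − 0.048269) / 0.12287 ≈ 0.6072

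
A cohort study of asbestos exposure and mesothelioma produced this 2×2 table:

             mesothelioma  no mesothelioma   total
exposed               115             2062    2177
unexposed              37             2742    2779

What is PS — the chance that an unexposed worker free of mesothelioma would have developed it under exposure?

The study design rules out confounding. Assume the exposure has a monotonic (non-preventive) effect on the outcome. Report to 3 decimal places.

PS ≈ 0.040

p₁ = P(outcome | exposed) = 115/2177 = 0.052825
p₀ = P(outcome | unexposed) = 37/2779 = 0.013314
Under exogeneity and monotonicity, PS = (p₁ − p₀)/(1 − p₀).
PS = (0.052825 − 0.013314) / 0.98669 ≈ 0.0400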